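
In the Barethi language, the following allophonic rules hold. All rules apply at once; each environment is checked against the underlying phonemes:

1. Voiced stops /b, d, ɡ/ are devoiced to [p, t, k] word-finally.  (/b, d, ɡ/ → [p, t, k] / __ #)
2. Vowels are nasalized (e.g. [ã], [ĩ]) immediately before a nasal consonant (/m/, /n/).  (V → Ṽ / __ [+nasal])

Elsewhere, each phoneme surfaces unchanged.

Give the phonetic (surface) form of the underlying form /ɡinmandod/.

[ɡĩnmãndot]

/ɡ/ — word-initial; rule 1 does not apply here → [ɡ].
/i/ meets the environment for rule 2 (before a nasal consonant) → [ĩ].
/n/ (between /i/ and /m/) is unaffected → [n].
/m/ (between /n/ and /a/): no rule targets it → [m].
/a/ (between /m/ and /n/) occurs before a nasal consonant → [ã] by rule 2.
/n/ (between /a/ and /d/): no rule targets it → [n].
/d/ (between /n/ and /o/) is in the target of rule 1 but the environment (word-finally) is not met → [d].
/o/ (between /d/ and /d/) fails the environment for rule 2, so it stays [o].
/d/ (word-final): word-finally, so rule 1 applies → [t].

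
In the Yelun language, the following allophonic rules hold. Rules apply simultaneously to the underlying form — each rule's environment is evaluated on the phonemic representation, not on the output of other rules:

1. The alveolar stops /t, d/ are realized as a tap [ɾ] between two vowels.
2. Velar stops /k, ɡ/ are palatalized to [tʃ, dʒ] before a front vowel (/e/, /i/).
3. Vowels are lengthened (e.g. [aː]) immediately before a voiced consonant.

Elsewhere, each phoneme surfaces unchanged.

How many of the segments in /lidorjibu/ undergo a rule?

4

Segments that undergo a rule: /i/ → [iː] (rule 3); /d/ → [ɾ] (rule 1); /o/ → [oː] (rule 3); /i/ → [iː] (rule 3).
All other segments surface unchanged.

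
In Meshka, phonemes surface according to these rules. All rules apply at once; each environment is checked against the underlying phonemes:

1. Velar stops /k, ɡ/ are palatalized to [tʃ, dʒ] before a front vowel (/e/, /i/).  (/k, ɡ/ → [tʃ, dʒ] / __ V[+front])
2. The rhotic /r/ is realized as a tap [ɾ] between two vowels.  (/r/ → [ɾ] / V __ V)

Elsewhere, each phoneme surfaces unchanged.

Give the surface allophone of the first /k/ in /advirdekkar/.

/k/ (between /e/ and /k/): rule 1 targets it, but not before a front vowel → unchanged [k].

[k]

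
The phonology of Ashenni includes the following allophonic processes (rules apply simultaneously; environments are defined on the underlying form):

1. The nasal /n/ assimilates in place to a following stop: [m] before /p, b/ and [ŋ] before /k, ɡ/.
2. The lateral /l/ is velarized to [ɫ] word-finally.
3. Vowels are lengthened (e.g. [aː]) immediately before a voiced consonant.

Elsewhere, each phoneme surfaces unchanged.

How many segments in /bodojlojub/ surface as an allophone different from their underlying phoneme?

Segments that undergo a rule: /o/ → [oː] (rule 3); /o/ → [oː] (rule 3); /o/ → [oː] (rule 3); /u/ → [uː] (rule 3).
All other segments surface unchanged.

4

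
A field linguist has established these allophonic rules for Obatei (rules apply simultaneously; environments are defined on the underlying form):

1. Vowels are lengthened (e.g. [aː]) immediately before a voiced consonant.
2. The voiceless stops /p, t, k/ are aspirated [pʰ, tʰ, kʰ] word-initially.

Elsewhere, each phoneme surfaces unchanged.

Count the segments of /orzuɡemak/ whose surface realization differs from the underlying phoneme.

3

Segments that undergo a rule: /o/ → [oː] (rule 1); /u/ → [uː] (rule 1); /e/ → [eː] (rule 1).
All other segments surface unchanged.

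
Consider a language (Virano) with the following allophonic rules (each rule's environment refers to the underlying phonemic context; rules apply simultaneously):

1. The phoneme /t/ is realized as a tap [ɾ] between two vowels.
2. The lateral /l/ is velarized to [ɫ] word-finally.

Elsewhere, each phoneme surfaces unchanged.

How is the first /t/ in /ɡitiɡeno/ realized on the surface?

[ɾ]

/t/ (between /i/ and /i/) occurs between two vowels → [ɾ] by rule 1.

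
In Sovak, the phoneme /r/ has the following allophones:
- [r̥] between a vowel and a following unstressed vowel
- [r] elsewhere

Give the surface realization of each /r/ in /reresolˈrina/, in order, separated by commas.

Occurrence 1 (position 1): no conditioning environment matches → elsewhere allophone [r].
Occurrence 2 (position 3): between a vowel and a following unstressed vowel → [r̥].
Occurrence 3 (position 8): no conditioning environment matches → elsewhere allophone [r].

[r], [r̥], [r]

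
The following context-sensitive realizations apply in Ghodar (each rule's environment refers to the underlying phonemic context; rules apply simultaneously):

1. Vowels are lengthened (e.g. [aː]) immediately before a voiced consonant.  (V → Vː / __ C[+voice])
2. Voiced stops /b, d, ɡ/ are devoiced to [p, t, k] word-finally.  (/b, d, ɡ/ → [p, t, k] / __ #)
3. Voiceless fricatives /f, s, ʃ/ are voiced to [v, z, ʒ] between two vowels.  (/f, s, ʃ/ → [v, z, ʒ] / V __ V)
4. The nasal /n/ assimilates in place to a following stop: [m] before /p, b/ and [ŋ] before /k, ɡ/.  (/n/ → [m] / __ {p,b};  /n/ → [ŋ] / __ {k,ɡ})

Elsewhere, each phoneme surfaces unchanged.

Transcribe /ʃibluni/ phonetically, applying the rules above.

[ʃiːbluːni]

/ʃ/ — word-initial; rule 3 does not apply here → [ʃ].
/i/ (between /ʃ/ and /b/): before a voiced consonant, so rule 1 applies → [iː].
/b/ — between /i/ and /l/; rule 2 does not apply here → [b].
/u/ — between /l/ and /n/, before a voiced consonant — surfaces as [uː] (rule 1).
/n/ — between /u/ and /i/; rule 4 does not apply here → [n].
/i/ — word-final; rule 1 does not apply here → [i].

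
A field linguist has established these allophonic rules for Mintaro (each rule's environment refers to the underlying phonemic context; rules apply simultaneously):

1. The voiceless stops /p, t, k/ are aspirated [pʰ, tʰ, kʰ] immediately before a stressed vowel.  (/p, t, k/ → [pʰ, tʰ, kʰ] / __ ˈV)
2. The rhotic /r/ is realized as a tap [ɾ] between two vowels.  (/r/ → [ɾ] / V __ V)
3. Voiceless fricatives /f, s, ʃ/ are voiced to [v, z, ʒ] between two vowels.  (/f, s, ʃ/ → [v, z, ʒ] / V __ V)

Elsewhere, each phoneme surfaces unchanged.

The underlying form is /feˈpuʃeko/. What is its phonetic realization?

/f/ (word-initial) is in the target of rule 3 but the environment (between two vowels) is not met → [f].
/e/ (between /f/ and /p/): no rule targets it → [e].
/p/ (between /e/ and /u/) occurs immediately before a stressed vowel → [pʰ] by rule 1.
/u/ stays [u].
/ʃ/ (between /u/ and /e/) occurs between two vowels → [ʒ] by rule 3.
/e/ (between /ʃ/ and /k/): no rule targets it → [e].
/k/ (between /e/ and /o/): rule 1 targets it, but not immediately before a stressed vowel → unchanged [k].
/o/ stays [o].

[feˈpʰuʒeko]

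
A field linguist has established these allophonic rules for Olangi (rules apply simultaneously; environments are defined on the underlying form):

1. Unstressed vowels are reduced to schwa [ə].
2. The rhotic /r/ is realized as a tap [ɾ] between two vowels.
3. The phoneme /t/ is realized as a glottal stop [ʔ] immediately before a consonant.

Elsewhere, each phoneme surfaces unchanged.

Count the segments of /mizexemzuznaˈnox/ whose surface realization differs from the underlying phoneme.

Segments that undergo a rule: /i/ → [ə] (rule 1); /e/ → [ə] (rule 1); /e/ → [ə] (rule 1); /u/ → [ə] (rule 1); /a/ → [ə] (rule 1).
All other segments surface unchanged.

5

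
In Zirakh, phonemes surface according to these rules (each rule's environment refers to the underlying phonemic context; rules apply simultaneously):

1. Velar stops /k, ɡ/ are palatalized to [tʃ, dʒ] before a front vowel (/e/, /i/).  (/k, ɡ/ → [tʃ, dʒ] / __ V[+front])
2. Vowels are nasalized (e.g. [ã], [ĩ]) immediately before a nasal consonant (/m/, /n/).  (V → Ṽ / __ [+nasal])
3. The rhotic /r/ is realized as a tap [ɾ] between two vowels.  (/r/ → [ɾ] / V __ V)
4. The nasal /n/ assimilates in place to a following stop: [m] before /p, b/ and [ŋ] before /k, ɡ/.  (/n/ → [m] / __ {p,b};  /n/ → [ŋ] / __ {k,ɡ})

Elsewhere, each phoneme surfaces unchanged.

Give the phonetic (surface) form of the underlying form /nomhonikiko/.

/n/ (word-initial) fails the environment for rule 4, so it stays [n].
/o/ (between /n/ and /m/) occurs before a nasal consonant → [õ] by rule 2.
/o/ — between /h/ and /n/, before a nasal consonant — surfaces as [õ] (rule 2).
/n/ (between /o/ and /i/): rule 4 targets it, but not before a labial or velar stop → unchanged [n].
/i/ — between /n/ and /k/; rule 2 does not apply here → [i].
/k/ (between /i/ and /i/): before a front vowel, so rule 1 applies → [tʃ].
/i/ (between /k/ and /k/): rule 2 targets it, but not before a nasal consonant → unchanged [i].
/k/ (between /i/ and /o/) fails the environment for rule 1, so it stays [k].
/o/ (word-final): rule 2 targets it, but not before a nasal consonant → unchanged [o].

[nõmhõnitʃiko]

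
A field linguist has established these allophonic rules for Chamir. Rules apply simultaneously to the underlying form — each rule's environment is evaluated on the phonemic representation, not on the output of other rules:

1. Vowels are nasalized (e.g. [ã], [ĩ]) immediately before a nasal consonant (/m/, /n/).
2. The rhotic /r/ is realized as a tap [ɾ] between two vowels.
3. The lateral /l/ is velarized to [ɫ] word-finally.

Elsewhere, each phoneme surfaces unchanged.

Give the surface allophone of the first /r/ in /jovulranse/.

/r/ (between /l/ and /a/) is in the target of rule 2 but the environment (between two vowels) is not met → [r].

[r]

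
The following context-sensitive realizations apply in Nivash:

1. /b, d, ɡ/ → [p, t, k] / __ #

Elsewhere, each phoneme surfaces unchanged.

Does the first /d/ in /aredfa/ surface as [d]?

/d/ (between /e/ and /f/) fails the environment for rule 1, so it stays [d].
The actual realization is [d], which matches [d].

Yes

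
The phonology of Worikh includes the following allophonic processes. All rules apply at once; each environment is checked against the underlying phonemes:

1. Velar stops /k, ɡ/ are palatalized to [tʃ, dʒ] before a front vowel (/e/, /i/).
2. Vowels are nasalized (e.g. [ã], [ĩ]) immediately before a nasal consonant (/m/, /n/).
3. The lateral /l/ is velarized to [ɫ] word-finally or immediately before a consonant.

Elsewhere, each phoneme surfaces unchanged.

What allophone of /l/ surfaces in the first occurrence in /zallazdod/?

[ɫ]

/l/ (between /a/ and /l/): word-finally or immediately before a consonant, so rule 3 applies → [ɫ].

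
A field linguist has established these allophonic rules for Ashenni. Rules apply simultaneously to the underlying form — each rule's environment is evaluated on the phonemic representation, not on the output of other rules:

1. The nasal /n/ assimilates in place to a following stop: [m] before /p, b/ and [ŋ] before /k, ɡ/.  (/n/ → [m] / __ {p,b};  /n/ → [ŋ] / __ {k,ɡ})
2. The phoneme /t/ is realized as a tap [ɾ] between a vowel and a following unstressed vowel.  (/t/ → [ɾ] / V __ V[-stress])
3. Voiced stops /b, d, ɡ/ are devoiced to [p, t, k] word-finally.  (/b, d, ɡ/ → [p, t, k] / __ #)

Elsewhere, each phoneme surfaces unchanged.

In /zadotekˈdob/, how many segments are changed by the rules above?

Segments that undergo a rule: /t/ → [ɾ] (rule 2); /b/ → [p] (rule 3).
All other segments surface unchanged.

2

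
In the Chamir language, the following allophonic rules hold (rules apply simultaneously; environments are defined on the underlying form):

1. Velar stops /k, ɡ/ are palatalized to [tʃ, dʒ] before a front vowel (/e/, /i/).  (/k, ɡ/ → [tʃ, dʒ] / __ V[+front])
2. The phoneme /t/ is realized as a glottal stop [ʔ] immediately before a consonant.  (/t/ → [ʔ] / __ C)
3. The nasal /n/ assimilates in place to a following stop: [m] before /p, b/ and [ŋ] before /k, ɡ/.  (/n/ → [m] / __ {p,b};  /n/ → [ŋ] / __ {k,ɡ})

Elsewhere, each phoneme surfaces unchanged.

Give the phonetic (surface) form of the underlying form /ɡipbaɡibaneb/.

[dʒipbadʒibaneb]

/ɡ/ (word-initial) occurs before a front vowel → [dʒ] by rule 1.
/i/ (between /ɡ/ and /p/): no rule targets it → [i].
/p/ stays [p].
/b/ stays [b].
/a/ (between /b/ and /ɡ/): no rule targets it → [a].
Rule 1 applies to /ɡ/ (between /a/ and /i/: before a front vowel) → [dʒ].
/i/ — not in any rule's target class → [i].
/b/ (between /i/ and /a/) is unaffected → [b].
/a/ (between /b/ and /n/): no rule targets it → [a].
/n/ — between /a/ and /e/; rule 3 does not apply here → [n].
/e/ (between /n/ and /b/): no rule targets it → [e].
/b/ stays [b].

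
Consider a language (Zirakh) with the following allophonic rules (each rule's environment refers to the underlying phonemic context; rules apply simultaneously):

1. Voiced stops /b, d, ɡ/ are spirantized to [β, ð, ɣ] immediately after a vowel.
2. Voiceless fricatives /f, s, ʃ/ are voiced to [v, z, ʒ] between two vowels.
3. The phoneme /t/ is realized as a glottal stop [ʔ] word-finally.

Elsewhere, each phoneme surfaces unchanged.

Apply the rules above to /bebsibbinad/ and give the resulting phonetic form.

[beβsiβbinað]

/b/ (word-initial) is in the target of rule 1 but the environment (immediately after a vowel) is not met → [b].
/e/ (between /b/ and /b/): no rule targets it → [e].
/b/ (between /e/ and /s/) occurs immediately after a vowel → [β] by rule 1.
/s/ (between /b/ and /i/): rule 2 targets it, but not between two vowels → unchanged [s].
/i/ (between /s/ and /b/): no rule targets it → [i].
/b/ meets the environment for rule 1 (immediately after a vowel) → [β].
/b/ (between /b/ and /i/): rule 1 targets it, but not immediately after a vowel → unchanged [b].
/i/ — not in any rule's target class → [i].
/n/ (between /i/ and /a/) is unaffected → [n].
/a/ (between /n/ and /d/): no rule targets it → [a].
/d/ — word-final, immediately after a vowel — surfaces as [ð] (rule 1).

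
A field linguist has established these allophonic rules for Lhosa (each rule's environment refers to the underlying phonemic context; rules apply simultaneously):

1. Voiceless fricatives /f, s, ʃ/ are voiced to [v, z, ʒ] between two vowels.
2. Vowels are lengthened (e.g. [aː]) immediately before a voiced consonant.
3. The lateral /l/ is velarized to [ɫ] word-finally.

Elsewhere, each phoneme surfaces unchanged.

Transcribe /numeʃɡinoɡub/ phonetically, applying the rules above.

/n/ stays [n].
/u/ (between /n/ and /m/) occurs before a voiced consonant → [uː] by rule 2.
/m/ (between /u/ and /e/) is unaffected → [m].
/e/ — between /m/ and /ʃ/; rule 2 does not apply here → [e].
/ʃ/ (between /e/ and /ɡ/) is in the target of rule 1 but the environment (between two vowels) is not met → [ʃ].
/ɡ/ — not in any rule's target class → [ɡ].
/i/ — between /ɡ/ and /n/, before a voiced consonant — surfaces as [iː] (rule 2).
/n/ (between /i/ and /o/): no rule targets it → [n].
Rule 2 applies to /o/ (between /n/ and /ɡ/: before a voiced consonant) → [oː].
/ɡ/ (between /o/ and /u/): no rule targets it → [ɡ].
Rule 2 applies to /u/ (between /ɡ/ and /b/: before a voiced consonant) → [uː].
/b/ stays [b].

[nuːmeʃɡiːnoːɡuːb]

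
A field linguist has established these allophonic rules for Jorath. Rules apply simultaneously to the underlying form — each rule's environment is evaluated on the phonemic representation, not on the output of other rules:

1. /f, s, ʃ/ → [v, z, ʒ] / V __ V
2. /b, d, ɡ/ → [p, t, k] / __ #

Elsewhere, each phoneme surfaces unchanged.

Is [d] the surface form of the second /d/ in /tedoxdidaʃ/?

/d/ (between /x/ and /i/) is in the target of rule 2 but the environment (word-finally) is not met → [d].
The actual realization is [d], which matches [d].

Yes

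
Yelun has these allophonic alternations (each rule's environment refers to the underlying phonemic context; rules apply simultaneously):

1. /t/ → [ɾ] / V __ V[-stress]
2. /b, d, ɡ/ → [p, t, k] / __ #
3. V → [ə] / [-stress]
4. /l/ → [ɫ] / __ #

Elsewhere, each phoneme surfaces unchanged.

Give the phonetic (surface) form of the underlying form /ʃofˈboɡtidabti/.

[ʃəfˈboɡtədəbtə]

/ʃ/ (word-initial): no rule targets it → [ʃ].
/o/ meets the environment for rule 3 (in an unstressed syllable) → [ə].
/f/ stays [f].
/b/ (between /f/ and /o/): rule 2 targets it, but not word-finally → unchanged [b].
/o/ — between /b/ and /ɡ/; rule 3 does not apply here → [o].
/ɡ/ (between /o/ and /t/) fails the environment for rule 2, so it stays [ɡ].
/t/ — between /ɡ/ and /i/; rule 1 does not apply here → [t].
/i/ meets the environment for rule 3 (in an unstressed syllable) → [ə].
/d/ (between /i/ and /a/) fails the environment for rule 2, so it stays [d].
/a/ (between /d/ and /b/): in an unstressed syllable, so rule 3 applies → [ə].
/b/ (between /a/ and /t/) fails the environment for rule 2, so it stays [b].
/t/ (between /b/ and /i/): rule 1 targets it, but not between a vowel and a following unstressed vowel → unchanged [t].
/i/ meets the environment for rule 3 (in an unstressed syllable) → [ə].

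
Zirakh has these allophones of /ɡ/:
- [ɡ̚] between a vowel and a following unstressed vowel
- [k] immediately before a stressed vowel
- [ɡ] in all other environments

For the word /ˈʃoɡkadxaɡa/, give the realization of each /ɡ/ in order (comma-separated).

[ɡ], [ɡ̚]

Occurrence 1 (position 3): no conditioning environment matches → elsewhere allophone [ɡ].
Occurrence 2 (position 9): between a vowel and a following unstressed vowel → [ɡ̚].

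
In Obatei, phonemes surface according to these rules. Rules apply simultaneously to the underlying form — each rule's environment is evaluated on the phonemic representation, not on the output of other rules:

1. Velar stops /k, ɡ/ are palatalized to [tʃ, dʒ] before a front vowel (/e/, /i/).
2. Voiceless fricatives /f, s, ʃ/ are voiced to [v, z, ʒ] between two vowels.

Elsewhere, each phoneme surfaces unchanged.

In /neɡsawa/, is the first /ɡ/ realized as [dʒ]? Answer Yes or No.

/ɡ/ (between /e/ and /s/): rule 1 targets it, but not before a front vowel → unchanged [ɡ].
The actual realization is [ɡ], not [dʒ].

No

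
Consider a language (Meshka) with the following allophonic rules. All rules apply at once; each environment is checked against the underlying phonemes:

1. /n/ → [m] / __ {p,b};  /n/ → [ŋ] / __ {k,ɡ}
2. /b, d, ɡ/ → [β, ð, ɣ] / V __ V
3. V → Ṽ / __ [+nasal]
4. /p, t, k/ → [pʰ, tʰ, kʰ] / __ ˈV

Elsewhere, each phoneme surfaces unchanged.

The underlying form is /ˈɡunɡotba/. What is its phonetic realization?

/ɡ/ (word-initial) fails the environment for rule 2, so it stays [ɡ].
Rule 3 applies to /u/ (between /ɡ/ and /n/: before a nasal consonant) → [ũ].
/n/ (between /u/ and /ɡ/): before a labial or velar stop, so rule 1 applies → [ŋ].
/ɡ/ (between /n/ and /o/) fails the environment for rule 2, so it stays [ɡ].
/o/ (between /ɡ/ and /t/): rule 3 targets it, but not before a nasal consonant → unchanged [o].
/t/ (between /o/ and /b/) fails the environment for rule 4, so it stays [t].
/b/ (between /t/ and /a/) is in the target of rule 2 but the environment (between two vowels) is not met → [b].
/a/ — word-final; rule 3 does not apply here → [a].

[ˈɡũŋɡotba]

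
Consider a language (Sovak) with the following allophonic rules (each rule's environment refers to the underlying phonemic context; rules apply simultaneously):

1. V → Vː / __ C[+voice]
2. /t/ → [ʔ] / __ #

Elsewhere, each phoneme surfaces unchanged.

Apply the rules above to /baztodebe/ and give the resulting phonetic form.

/a/ meets the environment for rule 1 (before a voiced consonant) → [aː].
/t/ (between /z/ and /o/): rule 2 targets it, but not word-finally → unchanged [t].
/o/ (between /t/ and /d/): before a voiced consonant, so rule 1 applies → [oː].
Rule 1 applies to /e/ (between /d/ and /b/: before a voiced consonant) → [eː].
/e/ — word-final; rule 1 does not apply here → [e].

[baːztoːdeːbe]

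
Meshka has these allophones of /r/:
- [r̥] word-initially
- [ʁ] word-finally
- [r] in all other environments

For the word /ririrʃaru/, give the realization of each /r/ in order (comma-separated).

Occurrence 1 (position 1): word-initially → [r̥].
Occurrence 2 (position 3): no conditioning environment matches → elsewhere allophone [r].
Occurrence 3 (position 5): no conditioning environment matches → elsewhere allophone [r].
Occurrence 4 (position 8): no conditioning environment matches → elsewhere allophone [r].

[r̥], [r], [r], [r]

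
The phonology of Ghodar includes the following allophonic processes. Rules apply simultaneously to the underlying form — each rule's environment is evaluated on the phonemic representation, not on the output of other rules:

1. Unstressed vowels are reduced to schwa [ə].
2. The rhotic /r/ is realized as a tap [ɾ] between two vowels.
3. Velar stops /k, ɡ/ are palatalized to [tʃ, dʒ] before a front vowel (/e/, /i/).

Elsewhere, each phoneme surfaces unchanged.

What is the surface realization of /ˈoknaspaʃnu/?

/o/ (word-initial): rule 1 targets it, but not in an unstressed syllable → unchanged [o].
/k/ (between /o/ and /n/) is in the target of rule 3 but the environment (before a front vowel) is not met → [k].
/a/ — between /n/ and /s/, in an unstressed syllable — surfaces as [ə] (rule 1).
/a/ (between /p/ and /ʃ/): in an unstressed syllable, so rule 1 applies → [ə].
/u/ (word-final): in an unstressed syllable, so rule 1 applies → [ə].

[ˈoknəspəʃnə]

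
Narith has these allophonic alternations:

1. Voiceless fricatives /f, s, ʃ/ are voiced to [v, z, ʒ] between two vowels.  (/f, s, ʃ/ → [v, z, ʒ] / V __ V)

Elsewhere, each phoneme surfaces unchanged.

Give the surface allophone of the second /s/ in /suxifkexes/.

[s]

/s/ (word-final): rule 1 targets it, but not between two vowels → unchanged [s].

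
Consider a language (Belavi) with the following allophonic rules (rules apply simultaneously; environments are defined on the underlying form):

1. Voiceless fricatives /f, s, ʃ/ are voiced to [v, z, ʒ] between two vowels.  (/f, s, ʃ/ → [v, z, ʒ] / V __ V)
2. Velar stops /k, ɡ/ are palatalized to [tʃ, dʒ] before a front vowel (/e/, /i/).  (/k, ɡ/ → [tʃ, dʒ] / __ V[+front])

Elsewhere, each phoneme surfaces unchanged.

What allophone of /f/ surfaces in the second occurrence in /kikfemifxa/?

/f/ (between /i/ and /x/) is in the target of rule 1 but the environment (between two vowels) is not met → [f].

[f]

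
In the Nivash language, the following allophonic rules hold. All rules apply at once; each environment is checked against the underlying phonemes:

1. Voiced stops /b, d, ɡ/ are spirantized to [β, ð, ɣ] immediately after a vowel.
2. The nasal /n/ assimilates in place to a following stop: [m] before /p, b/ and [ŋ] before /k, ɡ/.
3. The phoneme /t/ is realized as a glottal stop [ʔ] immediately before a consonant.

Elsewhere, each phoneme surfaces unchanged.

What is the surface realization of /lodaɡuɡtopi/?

Rule 1 applies to /d/ (between /o/ and /a/: immediately after a vowel) → [ð].
/ɡ/ meets the environment for rule 1 (immediately after a vowel) → [ɣ].
/ɡ/ (between /u/ and /t/): immediately after a vowel, so rule 1 applies → [ɣ].
/t/ (between /ɡ/ and /o/): rule 3 targets it, but not immediately before a consonant → unchanged [t].

[loðaɣuɣtopi]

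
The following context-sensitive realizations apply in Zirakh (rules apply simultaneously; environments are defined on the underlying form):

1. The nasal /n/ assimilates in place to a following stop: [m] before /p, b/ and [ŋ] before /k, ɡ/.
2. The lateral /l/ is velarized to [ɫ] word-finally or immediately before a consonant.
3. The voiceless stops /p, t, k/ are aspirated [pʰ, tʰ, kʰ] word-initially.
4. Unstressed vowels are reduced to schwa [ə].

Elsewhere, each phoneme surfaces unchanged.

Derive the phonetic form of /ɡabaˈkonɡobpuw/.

/ɡ/ — not in any rule's target class → [ɡ].
/a/ (between /ɡ/ and /b/) occurs in an unstressed syllable → [ə] by rule 4.
/b/ stays [b].
/a/ meets the environment for rule 4 (in an unstressed syllable) → [ə].
/k/ (between /a/ and /o/) is in the target of rule 3 but the environment (word-initially) is not met → [k].
/o/ (between /k/ and /n/) is in the target of rule 4 but the environment (in an unstressed syllable) is not met → [o].
/n/ — between /o/ and /ɡ/, before a labial or velar stop — surfaces as [ŋ] (rule 1).
/ɡ/ stays [ɡ].
Rule 4 applies to /o/ (between /ɡ/ and /b/: in an unstressed syllable) → [ə].
/b/ — not in any rule's target class → [b].
/p/ (between /b/ and /u/) fails the environment for rule 3, so it stays [p].
/u/ (between /p/ and /w/) occurs in an unstressed syllable → [ə] by rule 4.
/w/ (word-final): no rule targets it → [w].

[ɡəbəˈkoŋɡəbpəw]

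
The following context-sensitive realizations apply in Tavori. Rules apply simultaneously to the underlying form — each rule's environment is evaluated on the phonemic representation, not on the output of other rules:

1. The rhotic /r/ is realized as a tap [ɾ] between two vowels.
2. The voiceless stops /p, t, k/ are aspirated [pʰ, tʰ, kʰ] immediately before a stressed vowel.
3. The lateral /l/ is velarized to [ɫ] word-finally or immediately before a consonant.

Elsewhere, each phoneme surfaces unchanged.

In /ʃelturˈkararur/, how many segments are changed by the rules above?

Segments that undergo a rule: /l/ → [ɫ] (rule 3); /k/ → [kʰ] (rule 2); /r/ → [ɾ] (rule 1); /r/ → [ɾ] (rule 1).
All other segments surface unchanged.

4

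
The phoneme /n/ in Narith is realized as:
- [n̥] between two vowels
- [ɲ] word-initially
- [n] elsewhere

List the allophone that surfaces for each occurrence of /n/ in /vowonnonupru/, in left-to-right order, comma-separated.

Occurrence 1 (position 5): no conditioning environment matches → elsewhere allophone [n].
Occurrence 2 (position 6): no conditioning environment matches → elsewhere allophone [n].
Occurrence 3 (position 8): between two vowels → [n̥].

[n], [n], [n̥]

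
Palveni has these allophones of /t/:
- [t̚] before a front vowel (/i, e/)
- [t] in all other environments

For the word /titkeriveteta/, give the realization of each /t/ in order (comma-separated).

Occurrence 1 (position 1): before a front vowel (/i, e/) → [t̚].
Occurrence 2 (position 3): no conditioning environment matches → elsewhere allophone [t].
Occurrence 3 (position 10): before a front vowel (/i, e/) → [t̚].
Occurrence 4 (position 12): no conditioning environment matches → elsewhere allophone [t].

[t̚], [t], [t̚], [t]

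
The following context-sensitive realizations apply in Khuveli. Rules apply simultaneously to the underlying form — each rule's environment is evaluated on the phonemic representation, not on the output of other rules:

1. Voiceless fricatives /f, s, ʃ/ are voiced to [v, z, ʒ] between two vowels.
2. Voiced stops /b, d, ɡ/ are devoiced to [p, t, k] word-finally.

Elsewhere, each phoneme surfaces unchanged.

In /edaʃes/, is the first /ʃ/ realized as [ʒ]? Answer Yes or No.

/ʃ/ — between /a/ and /e/, between two vowels — surfaces as [ʒ] (rule 1).
The actual realization is [ʒ], which matches [ʒ].

Yes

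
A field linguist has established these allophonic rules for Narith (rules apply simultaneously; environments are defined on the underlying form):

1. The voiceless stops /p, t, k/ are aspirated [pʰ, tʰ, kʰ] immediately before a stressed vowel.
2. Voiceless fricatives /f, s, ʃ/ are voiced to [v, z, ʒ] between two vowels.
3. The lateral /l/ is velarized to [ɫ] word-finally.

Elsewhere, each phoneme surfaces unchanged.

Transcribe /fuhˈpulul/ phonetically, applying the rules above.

/f/ (word-initial) is in the target of rule 2 but the environment (between two vowels) is not met → [f].
/p/ — between /h/ and /u/, immediately before a stressed vowel — surfaces as [pʰ] (rule 1).
/l/ (between /u/ and /u/) is in the target of rule 3 but the environment (word-finally) is not met → [l].
/l/ — word-final, word-finally — surfaces as [ɫ] (rule 3).

[fuhˈpʰuluɫ]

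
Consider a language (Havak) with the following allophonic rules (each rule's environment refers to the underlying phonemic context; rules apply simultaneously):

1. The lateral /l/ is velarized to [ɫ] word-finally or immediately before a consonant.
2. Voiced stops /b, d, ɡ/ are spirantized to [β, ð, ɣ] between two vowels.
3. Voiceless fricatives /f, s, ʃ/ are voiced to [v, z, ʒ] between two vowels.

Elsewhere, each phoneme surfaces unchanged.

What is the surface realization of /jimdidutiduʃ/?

[jimdiðutiðuʃ]

/d/ (between /m/ and /i/) is in the target of rule 2 but the environment (between two vowels) is not met → [d].
Rule 2 applies to /d/ (between /i/ and /u/: between two vowels) → [ð].
/d/ meets the environment for rule 2 (between two vowels) → [ð].
/ʃ/ (word-final) fails the environment for rule 3, so it stays [ʃ].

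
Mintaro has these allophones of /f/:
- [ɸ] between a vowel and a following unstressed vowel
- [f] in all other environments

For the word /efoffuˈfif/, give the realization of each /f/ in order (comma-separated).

Occurrence 1 (position 2): between a vowel and a following unstressed vowel → [ɸ].
Occurrence 2 (position 4): no conditioning environment matches → elsewhere allophone [f].
Occurrence 3 (position 5): no conditioning environment matches → elsewhere allophone [f].
Occurrence 4 (position 7): no conditioning environment matches → elsewhere allophone [f].
Occurrence 5 (position 9): no conditioning environment matches → elsewhere allophone [f].

[ɸ], [f], [f], [f], [f]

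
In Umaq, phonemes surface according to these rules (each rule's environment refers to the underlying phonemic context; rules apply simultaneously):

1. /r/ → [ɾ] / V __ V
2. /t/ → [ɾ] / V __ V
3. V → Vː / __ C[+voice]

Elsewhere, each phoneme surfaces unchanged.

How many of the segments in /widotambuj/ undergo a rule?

Segments that undergo a rule: /i/ → [iː] (rule 3); /t/ → [ɾ] (rule 2); /a/ → [aː] (rule 3); /u/ → [uː] (rule 3).
All other segments surface unchanged.

4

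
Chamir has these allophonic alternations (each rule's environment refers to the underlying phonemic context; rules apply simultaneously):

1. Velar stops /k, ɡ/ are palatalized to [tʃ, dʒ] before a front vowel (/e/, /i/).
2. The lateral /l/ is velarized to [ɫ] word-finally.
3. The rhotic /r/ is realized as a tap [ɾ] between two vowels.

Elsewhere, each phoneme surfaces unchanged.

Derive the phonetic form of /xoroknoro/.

[xoɾoknoɾo]

/r/ — between /o/ and /o/, between two vowels — surfaces as [ɾ] (rule 3).
/k/ (between /o/ and /n/) is in the target of rule 1 but the environment (before a front vowel) is not met → [k].
/r/ — between /o/ and /o/, between two vowels — surfaces as [ɾ] (rule 3).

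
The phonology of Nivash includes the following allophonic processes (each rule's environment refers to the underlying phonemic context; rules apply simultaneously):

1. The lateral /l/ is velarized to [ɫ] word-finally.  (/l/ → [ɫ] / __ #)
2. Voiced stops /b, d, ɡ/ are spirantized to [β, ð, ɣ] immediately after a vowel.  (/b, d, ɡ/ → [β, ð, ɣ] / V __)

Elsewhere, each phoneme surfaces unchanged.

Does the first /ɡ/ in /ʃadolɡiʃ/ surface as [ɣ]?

/ɡ/ (between /l/ and /i/): rule 2 targets it, but not immediately after a vowel → unchanged [ɡ].
The actual realization is [ɡ], not [ɣ].

No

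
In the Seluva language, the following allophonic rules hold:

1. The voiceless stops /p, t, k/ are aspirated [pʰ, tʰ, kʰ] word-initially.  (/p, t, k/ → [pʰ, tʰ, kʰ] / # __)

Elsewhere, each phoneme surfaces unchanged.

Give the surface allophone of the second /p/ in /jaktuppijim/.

[p]

/p/ (between /p/ and /i/) is in the target of rule 1 but the environment (word-initially) is not met → [p].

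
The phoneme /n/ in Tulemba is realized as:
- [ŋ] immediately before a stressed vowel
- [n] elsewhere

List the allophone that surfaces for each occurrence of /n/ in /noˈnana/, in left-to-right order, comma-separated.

Occurrence 1 (position 1): no conditioning environment matches → elsewhere allophone [n].
Occurrence 2 (position 3): immediately before a stressed vowel → [ŋ].
Occurrence 3 (position 5): no conditioning environment matches → elsewhere allophone [n].

[n], [ŋ], [n]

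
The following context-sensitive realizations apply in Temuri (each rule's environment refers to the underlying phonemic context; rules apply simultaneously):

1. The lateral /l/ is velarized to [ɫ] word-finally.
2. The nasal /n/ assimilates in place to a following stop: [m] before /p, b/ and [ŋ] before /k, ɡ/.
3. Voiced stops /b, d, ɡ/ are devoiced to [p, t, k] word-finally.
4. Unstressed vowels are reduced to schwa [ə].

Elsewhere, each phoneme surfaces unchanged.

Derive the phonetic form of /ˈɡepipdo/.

[ˈɡepəpdə]

/ɡ/ — word-initial; rule 3 does not apply here → [ɡ].
/e/ (between /ɡ/ and /p/) is in the target of rule 4 but the environment (in an unstressed syllable) is not met → [e].
/p/ (between /e/ and /i/) is unaffected → [p].
/i/ meets the environment for rule 4 (in an unstressed syllable) → [ə].
/p/ (between /i/ and /d/) is unaffected → [p].
/d/ (between /p/ and /o/) is in the target of rule 3 but the environment (word-finally) is not met → [d].
/o/ (word-final): in an unstressed syllable, so rule 4 applies → [ə].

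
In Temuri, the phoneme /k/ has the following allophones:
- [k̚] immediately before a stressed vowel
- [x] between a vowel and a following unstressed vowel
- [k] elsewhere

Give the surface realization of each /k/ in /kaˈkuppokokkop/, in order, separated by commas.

[k], [k̚], [x], [k], [k]

Occurrence 1 (position 1): no conditioning environment matches → elsewhere allophone [k].
Occurrence 2 (position 3): immediately before a stressed vowel → [k̚].
Occurrence 3 (position 8): between a vowel and a following unstressed vowel → [x].
Occurrence 4 (position 10): no conditioning environment matches → elsewhere allophone [k].
Occurrence 5 (position 11): no conditioning environment matches → elsewhere allophone [k].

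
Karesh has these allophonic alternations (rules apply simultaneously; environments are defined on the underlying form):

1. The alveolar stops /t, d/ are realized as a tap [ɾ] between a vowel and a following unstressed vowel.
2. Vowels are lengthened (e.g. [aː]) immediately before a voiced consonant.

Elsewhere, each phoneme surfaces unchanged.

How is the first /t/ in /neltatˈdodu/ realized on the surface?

[t]

/t/ (between /l/ and /a/) is in the target of rule 1 but the environment (between a vowel and a following unstressed vowel) is not met → [t].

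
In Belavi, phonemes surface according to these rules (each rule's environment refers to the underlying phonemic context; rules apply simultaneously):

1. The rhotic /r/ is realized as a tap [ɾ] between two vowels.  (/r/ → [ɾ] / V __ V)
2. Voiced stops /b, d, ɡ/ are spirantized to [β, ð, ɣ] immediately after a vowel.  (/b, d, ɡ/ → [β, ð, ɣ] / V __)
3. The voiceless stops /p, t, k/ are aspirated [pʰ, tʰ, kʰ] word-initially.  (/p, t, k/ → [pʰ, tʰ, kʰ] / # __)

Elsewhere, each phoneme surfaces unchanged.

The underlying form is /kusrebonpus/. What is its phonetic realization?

[kʰusreβonpus]

/k/ — word-initial, word-initially — surfaces as [kʰ] (rule 3).
/u/ (between /k/ and /s/) is unaffected → [u].
/s/ stays [s].
/r/ — between /s/ and /e/; rule 1 does not apply here → [r].
/e/ (between /r/ and /b/): no rule targets it → [e].
/b/ (between /e/ and /o/): immediately after a vowel, so rule 2 applies → [β].
/o/ (between /b/ and /n/) is unaffected → [o].
/n/ (between /o/ and /p/) is unaffected → [n].
/p/ (between /n/ and /u/) is in the target of rule 3 but the environment (word-initially) is not met → [p].
/u/ (between /p/ and /s/): no rule targets it → [u].
/s/ — not in any rule's target class → [s].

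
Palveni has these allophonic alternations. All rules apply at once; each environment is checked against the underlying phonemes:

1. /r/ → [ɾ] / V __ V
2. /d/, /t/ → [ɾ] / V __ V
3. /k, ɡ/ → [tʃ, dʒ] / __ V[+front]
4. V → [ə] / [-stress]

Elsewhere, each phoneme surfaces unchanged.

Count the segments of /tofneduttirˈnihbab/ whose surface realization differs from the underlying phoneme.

Segments that undergo a rule: /o/ → [ə] (rule 4); /e/ → [ə] (rule 4); /d/ → [ɾ] (rule 2); /u/ → [ə] (rule 4); /i/ → [ə] (rule 4); /a/ → [ə] (rule 4).
All other segments surface unchanged.

6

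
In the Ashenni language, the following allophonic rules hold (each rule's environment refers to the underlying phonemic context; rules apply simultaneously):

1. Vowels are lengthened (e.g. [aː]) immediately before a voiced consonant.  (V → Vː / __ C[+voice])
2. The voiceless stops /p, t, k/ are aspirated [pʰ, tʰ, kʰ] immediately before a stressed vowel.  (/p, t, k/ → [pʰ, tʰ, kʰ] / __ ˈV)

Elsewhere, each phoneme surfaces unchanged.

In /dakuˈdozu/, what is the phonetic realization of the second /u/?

/u/ (word-final): rule 1 targets it, but not before a voiced consonant → unchanged [u].

[u]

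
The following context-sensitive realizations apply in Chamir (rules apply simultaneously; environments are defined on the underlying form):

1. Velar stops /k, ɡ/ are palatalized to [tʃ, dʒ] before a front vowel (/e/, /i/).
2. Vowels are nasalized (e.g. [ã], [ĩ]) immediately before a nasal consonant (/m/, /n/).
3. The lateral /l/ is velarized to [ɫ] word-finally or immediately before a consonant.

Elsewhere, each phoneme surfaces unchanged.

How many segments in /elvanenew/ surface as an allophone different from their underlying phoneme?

Segments that undergo a rule: /l/ → [ɫ] (rule 3); /a/ → [ã] (rule 2); /e/ → [ẽ] (rule 2).
All other segments surface unchanged.

3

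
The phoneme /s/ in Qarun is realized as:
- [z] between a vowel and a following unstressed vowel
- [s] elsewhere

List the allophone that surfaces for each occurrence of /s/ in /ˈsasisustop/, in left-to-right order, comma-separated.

[s], [z], [z], [s]

Occurrence 1 (position 1): no conditioning environment matches → elsewhere allophone [s].
Occurrence 2 (position 3): between a vowel and a following unstressed vowel → [z].
Occurrence 3 (position 5): between a vowel and a following unstressed vowel → [z].
Occurrence 4 (position 7): no conditioning environment matches → elsewhere allophone [s].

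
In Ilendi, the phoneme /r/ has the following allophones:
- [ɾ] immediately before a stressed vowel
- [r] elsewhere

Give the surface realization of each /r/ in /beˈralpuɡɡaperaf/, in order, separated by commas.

[ɾ], [r]

Occurrence 1 (position 3): immediately before a stressed vowel → [ɾ].
Occurrence 2 (position 13): no conditioning environment matches → elsewhere allophone [r].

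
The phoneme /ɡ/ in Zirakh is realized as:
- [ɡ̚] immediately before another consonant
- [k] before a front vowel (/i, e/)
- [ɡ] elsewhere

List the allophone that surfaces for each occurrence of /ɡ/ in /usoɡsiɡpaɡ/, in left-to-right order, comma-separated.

[ɡ̚], [ɡ̚], [ɡ]

Occurrence 1 (position 4): immediately before another consonant → [ɡ̚].
Occurrence 2 (position 7): immediately before another consonant → [ɡ̚].
Occurrence 3 (position 10): no conditioning environment matches → elsewhere allophone [ɡ].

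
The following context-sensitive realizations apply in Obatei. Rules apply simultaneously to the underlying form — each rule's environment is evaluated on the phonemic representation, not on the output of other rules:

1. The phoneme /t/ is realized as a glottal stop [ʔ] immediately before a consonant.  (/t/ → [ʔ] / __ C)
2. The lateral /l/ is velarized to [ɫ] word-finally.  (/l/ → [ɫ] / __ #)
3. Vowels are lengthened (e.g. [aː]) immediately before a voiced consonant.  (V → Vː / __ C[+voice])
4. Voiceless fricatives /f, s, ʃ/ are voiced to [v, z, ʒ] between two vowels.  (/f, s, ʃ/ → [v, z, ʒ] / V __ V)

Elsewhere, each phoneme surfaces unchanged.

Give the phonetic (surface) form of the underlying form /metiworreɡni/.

[metiːwoːrreːɡni]

/m/ stays [m].
/e/ — between /m/ and /t/; rule 3 does not apply here → [e].
/t/ (between /e/ and /i/): rule 1 targets it, but not immediately before a consonant → unchanged [t].
/i/ meets the environment for rule 3 (before a voiced consonant) → [iː].
/w/ — not in any rule's target class → [w].
/o/ (between /w/ and /r/) occurs before a voiced consonant → [oː] by rule 3.
/r/ (between /o/ and /r/) is unaffected → [r].
/r/ (between /r/ and /e/): no rule targets it → [r].
/e/ meets the environment for rule 3 (before a voiced consonant) → [eː].
/ɡ/ (between /e/ and /n/) is unaffected → [ɡ].
/n/ (between /ɡ/ and /i/) is unaffected → [n].
/i/ (word-final) is in the target of rule 3 but the environment (before a voiced consonant) is not met → [i].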